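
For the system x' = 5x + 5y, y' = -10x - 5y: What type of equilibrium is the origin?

A = [[5,5],[-10,-5]]; det(A-λI) = λ^2 + 25.
λ = 0 ± 5i: zero real part.

center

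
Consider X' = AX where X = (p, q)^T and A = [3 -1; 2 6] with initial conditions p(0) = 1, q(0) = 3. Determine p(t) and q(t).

p(t) = -4e^(5t) + 5e^(4t), q(t) = 8e^(5t) - 5e^(4t)

Coefficient matrix A = [[3, -1], [2, 6]].
Characteristic polynomial det(A - λI) = λ^2 - 9λ + 20 = 0.
Eigenvalues λ = 5, 4.
For λ=5: (A-λI) row 1 is [-2, -1], so an eigenvector is (-1, 2).
For λ=4: (A-λI) row 1 is [-1, -1], so an eigenvector is (1, -1).
General solution: C_1e^(5t)(-1,2) + C_2e^(4t)(1,-1).
Applying p(0)=1, q(0)=3 gives C_1=4, C_2=5.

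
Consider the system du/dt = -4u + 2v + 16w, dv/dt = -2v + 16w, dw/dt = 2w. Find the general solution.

u(t) = C_1e^(-4t) + C_2e^(-2t) + 4C_3e^(2t), v(t) = C_2e^(-2t) + 4C_3e^(2t), w(t) = C_3e^(2t)

Coefficient matrix A = [[-4, 2, 16], [0, -2, 16], [0, 0, 2]].
det(A - λI) = 0 gives eigenvalues λ = -4, -2, 2.
For λ=-4: eigenvector (1,0,0).
For λ=-2: eigenvector (1,1,0).
For λ=2: eigenvector (4,4,1).
General solution: C_1e^(-4t)(1,0,0) + C_2e^(-2t)(1,1,0) + C_3e^(2t)(4,4,1).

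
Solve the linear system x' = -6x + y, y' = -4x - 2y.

x(t) = K_1e^(-4t) + K_2te^(-4t) + K_2e^(-4t), y(t) = 2K_1e^(-4t) + 2K_2te^(-4t) + 3K_2e^(-4t)

Coefficient matrix A = [[-6, 1], [-4, -2]].
Characteristic polynomial det(A - λI) = λ^2 + 8λ + 16 = 0.
Single eigenvalue λ = -4 with algebraic multiplicity 2.
Eigenvector v = (1,2); generalized eigenvector w with (A-λI)w=v is (1,3).
General solution: e^(-4t)[K_1·v + K_2·(t·v + w)].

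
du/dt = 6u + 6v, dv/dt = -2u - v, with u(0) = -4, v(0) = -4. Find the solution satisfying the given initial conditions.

u(t) = -40e^(3t) + 36e^(2t), v(t) = 20e^(3t) - 24e^(2t)

Coefficient matrix A = [[6, 6], [-2, -1]].
Characteristic polynomial det(A - λI) = λ^2 - 5λ + 6 = 0.
Eigenvalues λ = 2, 3.
For λ=2: (A-λI) row 1 is [4, 6], so an eigenvector is (-3, 2).
For λ=3: (A-λI) row 1 is [3, 6], so an eigenvector is (-2, 1).
General solution: c_1e^(2t)(-3,2) + c_2e^(3t)(-2,1).
Applying u(0)=-4, v(0)=-4 gives c_1=-12, c_2=20.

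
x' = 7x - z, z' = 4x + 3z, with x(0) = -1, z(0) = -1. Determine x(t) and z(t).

x(t) = -te^(5t) - e^(5t), z(t) = -2te^(5t) - e^(5t)

Coefficient matrix A = [[7, -1], [4, 3]].
Characteristic polynomial det(A - λI) = λ^2 - 10λ + 25 = 0.
Single eigenvalue λ = 5 with algebraic multiplicity 2.
Eigenvector v = (-1,-2); generalized eigenvector w with (A-λI)w=v is (0,1).
General solution: e^(5t)[c_1·v + c_2·(t·v + w)].
Applying x(0)=-1, z(0)=-1 gives c_1=1, c_2=1.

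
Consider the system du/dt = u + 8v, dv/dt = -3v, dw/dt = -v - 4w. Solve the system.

Coefficient matrix A = [[1, 8, 0], [0, -3, 0], [0, -1, -4]].
det(A - λI) = 0 gives eigenvalues λ = -4, -3, 1.
For λ=-4: eigenvector (0,0,1).
For λ=-3: eigenvector (-2,1,-1).
For λ=1: eigenvector (1,0,0).
General solution: K_1e^(-4t)(0,0,1) + K_2e^(-3t)(-2,1,-1) + K_3e^(t)(1,0,0).

u(t) = -2K_2e^(-3t) + K_3e^(t), v(t) = K_2e^(-3t), w(t) = K_1e^(-4t) - K_2e^(-3t)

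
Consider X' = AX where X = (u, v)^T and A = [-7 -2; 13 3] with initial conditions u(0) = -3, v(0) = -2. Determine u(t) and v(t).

Coefficient matrix A = [[-7, -2], [13, 3]].
Characteristic polynomial det(A - λI) = λ^2 + 4λ + 5 = 0.
Eigenvalues λ = -2 ± i (complex conjugate pair).
For λ=-2+i: an eigenvector is (-1,3) - i(-1,2) = (-1 + i, 3 - 2i).
A real fundamental pair from Re and Im of e^((-2+i)t)v: X_1 = e^(-2t)(cos(t)·(-1,3) + sin(t)·(-1,2)), X_2 = e^(-2t)(sin(t)·(-1,3) - cos(t)·(-1,2)).
General solution: c_1X_1 + c_2X_2.
Applying u(0)=-3, v(0)=-2 gives c_1=-8, c_2=-11.

u(t) = 19e^(-2t)sin(t) - 3e^(-2t)cos(t), v(t) = -49e^(-2t)sin(t) - 2e^(-2t)cos(t)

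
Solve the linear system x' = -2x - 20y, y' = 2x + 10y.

Coefficient matrix A = [[-2, -20], [2, 10]].
Characteristic polynomial det(A - λI) = λ^2 - 8λ + 20 = 0.
Eigenvalues λ = 4 ± 2i (complex conjugate pair).
For λ=4+2i: an eigenvector is (1,0) - i(-3,1) = (1 + 3i, 0 - i).
A real fundamental pair from Re and Im of e^((4+2i)t)v: X_1 = e^(4t)(cos(2t)·(1,0) + sin(2t)·(-3,1)), X_2 = e^(4t)(sin(2t)·(1,0) - cos(2t)·(-3,1)).
General solution: K_1X_1 + K_2X_2.

x(t) = -3K_1e^(4t)sin(2t) + K_1e^(4t)cos(2t) + K_2e^(4t)sin(2t) + 3K_2e^(4t)cos(2t), y(t) = K_1e^(4t)sin(2t) - K_2e^(4t)cos(2t)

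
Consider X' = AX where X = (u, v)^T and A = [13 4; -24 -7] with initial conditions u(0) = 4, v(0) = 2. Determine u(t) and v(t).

u(t) = 14e^(5t) - 10e^(t), v(t) = -28e^(5t) + 30e^(t)

Coefficient matrix A = [[13, 4], [-24, -7]].
Characteristic polynomial det(A - λI) = λ^2 - 6λ + 5 = 0.
Eigenvalues λ = 1, 5.
For λ=1: (A-λI) row 1 is [12, 4], so an eigenvector is (1, -3).
For λ=5: (A-λI) row 1 is [8, 4], so an eigenvector is (-1, 2).
General solution: c_1e^(t)(1,-3) + c_2e^(5t)(-1,2).
Applying u(0)=4, v(0)=2 gives c_1=-10, c_2=-14.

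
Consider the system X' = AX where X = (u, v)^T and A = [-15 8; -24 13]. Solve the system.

Coefficient matrix A = [[-15, 8], [-24, 13]].
Characteristic polynomial det(A - λI) = λ^2 + 2λ - 3 = 0.
Eigenvalues λ = -3, 1.
For λ=-3: (A-λI) row 1 is [-12, 8], so an eigenvector is (2, 3).
For λ=1: (A-λI) row 1 is [-16, 8], so an eigenvector is (1, 2).
General solution: C_1e^(-3t)(2,3) + C_2e^(t)(1,2).

u(t) = 2C_1e^(-3t) + C_2e^(t), v(t) = 3C_1e^(-3t) + 2C_2e^(t)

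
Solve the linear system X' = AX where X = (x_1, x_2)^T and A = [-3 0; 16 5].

Coefficient matrix A = [[-3, 0], [16, 5]].
Characteristic polynomial det(A - λI) = λ^2 - 2λ - 15 = 0.
Eigenvalues λ = -3, 5.
For λ=-3: (A-λI) row 2 is [16, 8], so an eigenvector is (1, -2).
For λ=5: (A-λI) row 1 is [-8, 0], so an eigenvector is (0, -1).
General solution: c_1e^(-3t)(1,-2) + c_2e^(5t)(0,-1).

x_1(t) = c_1e^(-3t), x_2(t) = -2c_1e^(-3t) - c_2e^(5t)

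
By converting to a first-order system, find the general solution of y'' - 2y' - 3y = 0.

y(t) = c_1e^(-t) + c_2e^(3t)

Let x_1 = y, x_2 = y'. Then x_1' = x_2 and x_2' = 3x_1 + 2x_2.
A = [[0,1],[3,2]]; det(A-λI) = λ^2 - 2λ - 3.
Eigenvalues λ = -1, 3 with eigenvectors (1,-1), (1,3).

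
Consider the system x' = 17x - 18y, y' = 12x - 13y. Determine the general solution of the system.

x(t) = -K_1e^(-t) - 3K_2e^(5t), y(t) = -K_1e^(-t) - 2K_2e^(5t)

Coefficient matrix A = [[17, -18], [12, -13]].
Characteristic polynomial det(A - λI) = λ^2 - 4λ - 5 = 0.
Eigenvalues λ = -1, 5.
For λ=-1: (A-λI) row 1 is [18, -18], so an eigenvector is (-1, -1).
For λ=5: (A-λI) row 1 is [12, -18], so an eigenvector is (-3, -2).
General solution: K_1e^(-t)(-1,-1) + K_2e^(5t)(-3,-2).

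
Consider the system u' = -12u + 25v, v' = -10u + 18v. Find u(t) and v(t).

Coefficient matrix A = [[-12, 25], [-10, 18]].
Characteristic polynomial det(A - λI) = λ^2 - 6λ + 34 = 0.
Eigenvalues λ = 3 ± 5i (complex conjugate pair).
For λ=3+5i: an eigenvector is (1,1) - i(2,1) = (1 - 2i, 1 - i).
A real fundamental pair from Re and Im of e^((3+5i)t)v: X_1 = e^(3t)(cos(5t)·(1,1) + sin(5t)·(2,1)), X_2 = e^(3t)(sin(5t)·(1,1) - cos(5t)·(2,1)).
General solution: c_1X_1 + c_2X_2.

u(t) = 2c_1e^(3t)sin(5t) + c_1e^(3t)cos(5t) + c_2e^(3t)sin(5t) - 2c_2e^(3t)cos(5t), v(t) = c_1e^(3t)sin(5t) + c_1e^(3t)cos(5t) + c_2e^(3t)sin(5t) - c_2e^(3t)cos(5t)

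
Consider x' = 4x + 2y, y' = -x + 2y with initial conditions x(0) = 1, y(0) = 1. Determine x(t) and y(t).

Coefficient matrix A = [[4, 2], [-1, 2]].
Characteristic polynomial det(A - λI) = λ^2 - 6λ + 10 = 0.
Eigenvalues λ = 3 ± i (complex conjugate pair).
For λ=3+i: an eigenvector is (-1,0) - i(-1,1) = (-1 + i, 0 - i).
A real fundamental pair from Re and Im of e^((3+i)t)v: X_1 = e^(3t)(cos(t)·(-1,0) + sin(t)·(-1,1)), X_2 = e^(3t)(sin(t)·(-1,0) - cos(t)·(-1,1)).
General solution: K_1X_1 + K_2X_2.
Applying x(0)=1, y(0)=1 gives K_1=-2, K_2=-1.

x(t) = 3e^(3t)sin(t) + e^(3t)cos(t), y(t) = -2e^(3t)sin(t) + e^(3t)cos(t)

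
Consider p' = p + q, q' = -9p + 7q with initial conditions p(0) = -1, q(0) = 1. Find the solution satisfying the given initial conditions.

p(t) = 4te^(4t) - e^(4t), q(t) = 12te^(4t) + e^(4t)

Coefficient matrix A = [[1, 1], [-9, 7]].
Characteristic polynomial det(A - λI) = λ^2 - 8λ + 16 = 0.
Single eigenvalue λ = 4 with algebraic multiplicity 2.
Eigenvector v = (-1,-3); generalized eigenvector w with (A-λI)w=v is (0,-1).
General solution: e^(4t)[c_1·v + c_2·(t·v + w)].
Applying p(0)=-1, q(0)=1 gives c_1=1, c_2=-4.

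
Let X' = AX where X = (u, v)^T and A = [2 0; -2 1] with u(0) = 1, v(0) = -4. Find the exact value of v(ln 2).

A = [[2,0],[-2,1]]; eigenvalues λ = 1, 2.
Eigenvectors: (0,1) for λ=1, (1,-2) for λ=2.
From the initial condition, c_1 = -2, c_2 = 1.
v(ln 2) = (-2)(2^1)(1) + (1)(2^2)(-2) = -12.

-12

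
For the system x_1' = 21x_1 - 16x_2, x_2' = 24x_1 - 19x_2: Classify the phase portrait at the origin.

A = [[21,-16],[24,-19]]; det(A-λI) = λ^2 - 2λ - 15.
λ = 5, -3: opposite signs.

saddle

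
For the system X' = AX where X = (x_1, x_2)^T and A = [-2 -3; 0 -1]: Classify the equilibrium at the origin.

stable node

A = [[-2,-3],[0,-1]]; det(A-λI) = λ^2 + 3λ + 2.
λ = -2, -1: both negative.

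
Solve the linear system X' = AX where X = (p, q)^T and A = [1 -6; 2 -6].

Coefficient matrix A = [[1, -6], [2, -6]].
Characteristic polynomial det(A - λI) = λ^2 + 5λ + 6 = 0.
Eigenvalues λ = -3, -2.
For λ=-3: (A-λI) row 1 is [4, -6], so an eigenvector is (-3, -2).
For λ=-2: (A-λI) row 1 is [3, -6], so an eigenvector is (2, 1).
General solution: K_1e^(-3t)(-3,-2) + K_2e^(-2t)(2,1).

p(t) = -3K_1e^(-3t) + 2K_2e^(-2t), q(t) = -2K_1e^(-3t) + K_2e^(-2t)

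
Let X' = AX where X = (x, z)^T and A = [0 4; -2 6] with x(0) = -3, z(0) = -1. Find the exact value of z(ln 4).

A = [[0,4],[-2,6]]; eigenvalues λ = 2, 4.
Eigenvectors: (2,1) for λ=2, (1,1) for λ=4.
From the initial condition, c_1 = -2, c_2 = 1.
z(ln 4) = (-2)(4^2)(1) + (1)(4^4)(1) = 224.

224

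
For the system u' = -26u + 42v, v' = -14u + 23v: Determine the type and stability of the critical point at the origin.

A = [[-26,42],[-14,23]]; det(A-λI) = λ^2 + 3λ - 10.
λ = -5, 2: opposite signs.

saddle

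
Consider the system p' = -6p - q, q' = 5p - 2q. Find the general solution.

Coefficient matrix A = [[-6, -1], [5, -2]].
Characteristic polynomial det(A - λI) = λ^2 + 8λ + 17 = 0.
Eigenvalues λ = -4 ± i (complex conjugate pair).
For λ=-4+i: an eigenvector is (0,1) - i(-1,2) = (0 + i, 1 - 2i).
A real fundamental pair from Re and Im of e^((-4+i)t)v: X_1 = e^(-4t)(cos(t)·(0,1) + sin(t)·(-1,2)), X_2 = e^(-4t)(sin(t)·(0,1) - cos(t)·(-1,2)).
General solution: C_1X_1 + C_2X_2.

p(t) = -C_1e^(-4t)sin(t) + C_2e^(-4t)cos(t), q(t) = 2C_1e^(-4t)sin(t) + C_1e^(-4t)cos(t) + C_2e^(-4t)sin(t) - 2C_2e^(-4t)cos(t)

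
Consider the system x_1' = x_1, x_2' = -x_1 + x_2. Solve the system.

x_1(t) = -c_2e^(t), x_2(t) = c_1e^(t) + c_2te^(t) + 2c_2e^(t)

Coefficient matrix A = [[1, 0], [-1, 1]].
Characteristic polynomial det(A - λI) = λ^2 - 2λ + 1 = 0.
Single eigenvalue λ = 1 with algebraic multiplicity 2.
Eigenvector v = (0,1); generalized eigenvector w with (A-λI)w=v is (-1,2).
General solution: e^(t)[c_1·v + c_2·(t·v + w)].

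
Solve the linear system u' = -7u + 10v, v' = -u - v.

u(t) = 3c_1e^(-4t)sin(t) - c_1e^(-4t)cos(t) - c_2e^(-4t)sin(t) - 3c_2e^(-4t)cos(t), v(t) = c_1e^(-4t)sin(t) - c_2e^(-4t)cos(t)

Coefficient matrix A = [[-7, 10], [-1, -1]].
Characteristic polynomial det(A - λI) = λ^2 + 8λ + 17 = 0.
Eigenvalues λ = -4 ± i (complex conjugate pair).
For λ=-4+i: an eigenvector is (-1,0) - i(3,1) = (-1 - 3i, 0 - i).
A real fundamental pair from Re and Im of e^((-4+i)t)v: X_1 = e^(-4t)(cos(t)·(-1,0) + sin(t)·(3,1)), X_2 = e^(-4t)(sin(t)·(-1,0) - cos(t)·(3,1)).
General solution: c_1X_1 + c_2X_2.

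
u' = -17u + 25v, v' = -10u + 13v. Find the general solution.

u(t) = C_1e^(-2t)sin(5t) - 2C_1e^(-2t)cos(5t) - 2C_2e^(-2t)sin(5t) - C_2e^(-2t)cos(5t), v(t) = C_1e^(-2t)sin(5t) - C_1e^(-2t)cos(5t) - C_2e^(-2t)sin(5t) - C_2e^(-2t)cos(5t)

Coefficient matrix A = [[-17, 25], [-10, 13]].
Characteristic polynomial det(A - λI) = λ^2 + 4λ + 29 = 0.
Eigenvalues λ = -2 ± 5i (complex conjugate pair).
For λ=-2+5i: an eigenvector is (-2,-1) - i(1,1) = (-2 - i, -1 - i).
A real fundamental pair from Re and Im of e^((-2+5i)t)v: X_1 = e^(-2t)(cos(5t)·(-2,-1) + sin(5t)·(1,1)), X_2 = e^(-2t)(sin(5t)·(-2,-1) - cos(5t)·(1,1)).
General solution: C_1X_1 + C_2X_2.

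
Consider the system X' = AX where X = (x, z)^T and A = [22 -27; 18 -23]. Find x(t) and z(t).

Coefficient matrix A = [[22, -27], [18, -23]].
Characteristic polynomial det(A - λI) = λ^2 + λ - 20 = 0.
Eigenvalues λ = -5, 4.
For λ=-5: (A-λI) row 1 is [27, -27], so an eigenvector is (1, 1).
For λ=4: (A-λI) row 1 is [18, -27], so an eigenvector is (3, 2).
General solution: K_1e^(-5t)(1,1) + K_2e^(4t)(3,2).

x(t) = K_1e^(-5t) + 3K_2e^(4t), z(t) = K_1e^(-5t) + 2K_2e^(4t)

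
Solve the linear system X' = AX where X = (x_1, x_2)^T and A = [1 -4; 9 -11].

x_1(t) = 2C_1e^(-5t) + 2C_2te^(-5t) - C_2e^(-5t), x_2(t) = 3C_1e^(-5t) + 3C_2te^(-5t) - 2C_2e^(-5t)

Coefficient matrix A = [[1, -4], [9, -11]].
Characteristic polynomial det(A - λI) = λ^2 + 10λ + 25 = 0.
Single eigenvalue λ = -5 with algebraic multiplicity 2.
Eigenvector v = (2,3); generalized eigenvector w with (A-λI)w=v is (-1,-2).
General solution: e^(-5t)[C_1·v + C_2·(t·v + w)].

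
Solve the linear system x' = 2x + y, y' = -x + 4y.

x(t) = c_1e^(3t) + c_2te^(3t) + c_2e^(3t), y(t) = c_1e^(3t) + c_2te^(3t) + 2c_2e^(3t)

Coefficient matrix A = [[2, 1], [-1, 4]].
Characteristic polynomial det(A - λI) = λ^2 - 6λ + 9 = 0.
Single eigenvalue λ = 3 with algebraic multiplicity 2.
Eigenvector v = (1,1); generalized eigenvector w with (A-λI)w=v is (1,2).
General solution: e^(3t)[c_1·v + c_2·(t·v + w)].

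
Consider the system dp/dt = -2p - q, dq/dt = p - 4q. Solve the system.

Coefficient matrix A = [[-2, -1], [1, -4]].
Characteristic polynomial det(A - λI) = λ^2 + 6λ + 9 = 0.
Single eigenvalue λ = -3 with algebraic multiplicity 2.
Eigenvector v = (1,1); generalized eigenvector w with (A-λI)w=v is (0,-1).
General solution: e^(-3t)[C_1·v + C_2·(t·v + w)].

p(t) = C_1e^(-3t) + C_2te^(-3t), q(t) = C_1e^(-3t) + C_2te^(-3t) - C_2e^(-3t)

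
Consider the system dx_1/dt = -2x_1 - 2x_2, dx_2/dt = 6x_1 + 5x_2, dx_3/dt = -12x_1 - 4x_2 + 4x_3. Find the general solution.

x_1(t) = c_1e^(2t) + 2c_3e^(t), x_2(t) = -2c_1e^(2t) - 3c_3e^(t), x_3(t) = 2c_1e^(2t) + c_2e^(4t) + 4c_3e^(t)

Coefficient matrix A = [[-2, -2, 0], [6, 5, 0], [-12, -4, 4]].
det(A - λI) = 0 gives eigenvalues λ = 2, 4, 1.
For λ=2: eigenvector (1,-2,2).
For λ=4: eigenvector (0,0,1).
For λ=1: eigenvector (2,-3,4).
General solution: c_1e^(2t)(1,-2,2) + c_2e^(4t)(0,0,1) + c_3e^(t)(2,-3,4).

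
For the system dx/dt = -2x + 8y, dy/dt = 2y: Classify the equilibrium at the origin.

A = [[-2,8],[0,2]]; det(A-λI) = λ^2 - 4.
λ = -2, 2: opposite signs.

saddle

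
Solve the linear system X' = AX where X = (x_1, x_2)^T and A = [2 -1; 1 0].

x_1(t) = -c_1e^(t) - c_2te^(t) - 3c_2e^(t), x_2(t) = -c_1e^(t) - c_2te^(t) - 2c_2e^(t)

Coefficient matrix A = [[2, -1], [1, 0]].
Characteristic polynomial det(A - λI) = λ^2 - 2λ + 1 = 0.
Single eigenvalue λ = 1 with algebraic multiplicity 2.
Eigenvector v = (-1,-1); generalized eigenvector w with (A-λI)w=v is (-3,-2).
General solution: e^(t)[c_1·v + c_2·(t·v + w)].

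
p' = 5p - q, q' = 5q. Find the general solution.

p(t) = C_1e^(5t) + C_2te^(5t) + C_2e^(5t), q(t) = -C_2e^(5t)

Coefficient matrix A = [[5, -1], [0, 5]].
Characteristic polynomial det(A - λI) = λ^2 - 10λ + 25 = 0.
Single eigenvalue λ = 5 with algebraic multiplicity 2.
Eigenvector v = (1,0); generalized eigenvector w with (A-λI)w=v is (1,-1).
General solution: e^(5t)[C_1·v + C_2·(t·v + w)].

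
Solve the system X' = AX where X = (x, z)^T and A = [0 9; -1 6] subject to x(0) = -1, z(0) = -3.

Coefficient matrix A = [[0, 9], [-1, 6]].
Characteristic polynomial det(A - λI) = λ^2 - 6λ + 9 = 0.
Single eigenvalue λ = 3 with algebraic multiplicity 2.
Eigenvector v = (-3,-1); generalized eigenvector w with (A-λI)w=v is (-2,-1).
General solution: e^(3t)[c_1·v + c_2·(t·v + w)].
Applying x(0)=-1, z(0)=-3 gives c_1=-5, c_2=8.

x(t) = -24te^(3t) - e^(3t), z(t) = -8te^(3t) - 3e^(3t)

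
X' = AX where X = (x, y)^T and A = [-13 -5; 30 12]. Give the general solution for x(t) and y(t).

x(t) = -c_1e^(-3t) + c_2e^(2t), y(t) = 2c_1e^(-3t) - 3c_2e^(2t)

Coefficient matrix A = [[-13, -5], [30, 12]].
Characteristic polynomial det(A - λI) = λ^2 + λ - 6 = 0.
Eigenvalues λ = -3, 2.
For λ=-3: (A-λI) row 1 is [-10, -5], so an eigenvector is (-1, 2).
For λ=2: (A-λI) row 1 is [-15, -5], so an eigenvector is (1, -3).
General solution: c_1e^(-3t)(-1,2) + c_2e^(2t)(1,-3).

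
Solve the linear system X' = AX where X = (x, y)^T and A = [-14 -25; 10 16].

Coefficient matrix A = [[-14, -25], [10, 16]].
Characteristic polynomial det(A - λI) = λ^2 - 2λ + 26 = 0.
Eigenvalues λ = 1 ± 5i (complex conjugate pair).
For λ=1+5i: an eigenvector is (1,-1) - i(2,-1) = (1 - 2i, -1 + i).
A real fundamental pair from Re and Im of e^((1+5i)t)v: X_1 = e^(t)(cos(5t)·(1,-1) + sin(5t)·(2,-1)), X_2 = e^(t)(sin(5t)·(1,-1) - cos(5t)·(2,-1)).
General solution: K_1X_1 + K_2X_2.

x(t) = 2K_1e^(t)sin(5t) + K_1e^(t)cos(5t) + K_2e^(t)sin(5t) - 2K_2e^(t)cos(5t), y(t) = -K_1e^(t)sin(5t) - K_1e^(t)cos(5t) - K_2e^(t)sin(5t) + K_2e^(t)cos(5t)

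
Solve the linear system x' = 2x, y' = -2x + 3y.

x(t) = C_2e^(2t), y(t) = -C_1e^(3t) + 2C_2e^(2t)

Coefficient matrix A = [[2, 0], [-2, 3]].
Characteristic polynomial det(A - λI) = λ^2 - 5λ + 6 = 0.
Eigenvalues λ = 3, 2.
For λ=3: (A-λI) row 1 is [-1, 0], so an eigenvector is (0, -1).
For λ=2: (A-λI) row 2 is [-2, 1], so an eigenvector is (1, 2).
General solution: C_1e^(3t)(0,-1) + C_2e^(2t)(1,2).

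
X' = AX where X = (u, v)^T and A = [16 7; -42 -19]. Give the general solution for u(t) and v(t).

u(t) = -K_1e^(-5t) - K_2e^(2t), v(t) = 3K_1e^(-5t) + 2K_2e^(2t)

Coefficient matrix A = [[16, 7], [-42, -19]].
Characteristic polynomial det(A - λI) = λ^2 + 3λ - 10 = 0.
Eigenvalues λ = -5, 2.
For λ=-5: (A-λI) row 1 is [21, 7], so an eigenvector is (-1, 3).
For λ=2: (A-λI) row 1 is [14, 7], so an eigenvector is (-1, 2).
General solution: K_1e^(-5t)(-1,3) + K_2e^(2t)(-1,2).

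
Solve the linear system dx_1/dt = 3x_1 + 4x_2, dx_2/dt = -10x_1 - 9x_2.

Coefficient matrix A = [[3, 4], [-10, -9]].
Characteristic polynomial det(A - λI) = λ^2 + 6λ + 13 = 0.
Eigenvalues λ = -3 ± 2i (complex conjugate pair).
For λ=-3+2i: an eigenvector is (-1,2) - i(1,-1) = (-1 - i, 2 + i).
A real fundamental pair from Re and Im of e^((-3+2i)t)v: X_1 = e^(-3t)(cos(2t)·(-1,2) + sin(2t)·(1,-1)), X_2 = e^(-3t)(sin(2t)·(-1,2) - cos(2t)·(1,-1)).
General solution: C_1X_1 + C_2X_2.

x_1(t) = C_1e^(-3t)sin(2t) - C_1e^(-3t)cos(2t) - C_2e^(-3t)sin(2t) - C_2e^(-3t)cos(2t), x_2(t) = -C_1e^(-3t)sin(2t) + 2C_1e^(-3t)cos(2t) + 2C_2e^(-3t)sin(2t) + C_2e^(-3t)cos(2t)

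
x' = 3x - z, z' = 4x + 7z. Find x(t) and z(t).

x(t) = -c_1e^(5t) - c_2te^(5t) + 2c_2e^(5t), z(t) = 2c_1e^(5t) + 2c_2te^(5t) - 3c_2e^(5t)

Coefficient matrix A = [[3, -1], [4, 7]].
Characteristic polynomial det(A - λI) = λ^2 - 10λ + 25 = 0.
Single eigenvalue λ = 5 with algebraic multiplicity 2.
Eigenvector v = (-1,2); generalized eigenvector w with (A-λI)w=v is (2,-3).
General solution: e^(5t)[c_1·v + c_2·(t·v + w)].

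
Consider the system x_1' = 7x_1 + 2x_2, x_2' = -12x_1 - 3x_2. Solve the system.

x_1(t) = -K_1e^(3t) + K_2e^(t), x_2(t) = 2K_1e^(3t) - 3K_2e^(t)

Coefficient matrix A = [[7, 2], [-12, -3]].
Characteristic polynomial det(A - λI) = λ^2 - 4λ + 3 = 0.
Eigenvalues λ = 3, 1.
For λ=3: (A-λI) row 1 is [4, 2], so an eigenvector is (-1, 2).
For λ=1: (A-λI) row 1 is [6, 2], so an eigenvector is (1, -3).
General solution: K_1e^(3t)(-1,2) + K_2e^(t)(1,-3).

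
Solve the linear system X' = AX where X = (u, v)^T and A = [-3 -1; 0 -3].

u(t) = -K_1e^(-3t) - K_2te^(-3t) - 3K_2e^(-3t), v(t) = K_2e^(-3t)

Coefficient matrix A = [[-3, -1], [0, -3]].
Characteristic polynomial det(A - λI) = λ^2 + 6λ + 9 = 0.
Single eigenvalue λ = -3 with algebraic multiplicity 2.
Eigenvector v = (-1,0); generalized eigenvector w with (A-λI)w=v is (-3,1).
General solution: e^(-3t)[K_1·v + K_2·(t·v + w)].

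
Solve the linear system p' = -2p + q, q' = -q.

p(t) = -C_1e^(-2t) + C_2e^(-t), q(t) = C_2e^(-t)

Coefficient matrix A = [[-2, 1], [0, -1]].
Characteristic polynomial det(A - λI) = λ^2 + 3λ + 2 = 0.
Eigenvalues λ = -2, -1.
For λ=-2: (A-λI) row 1 is [0, 1], so an eigenvector is (-1, 0).
For λ=-1: (A-λI) row 1 is [-1, 1], so an eigenvector is (1, 1).
General solution: C_1e^(-2t)(-1,0) + C_2e^(-t)(1,1).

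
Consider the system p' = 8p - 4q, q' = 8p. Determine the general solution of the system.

Coefficient matrix A = [[8, -4], [8, 0]].
Characteristic polynomial det(A - λI) = λ^2 - 8λ + 32 = 0.
Eigenvalues λ = 4 ± 4i (complex conjugate pair).
For λ=4+4i: an eigenvector is (0,-1) - i(1,1) = (0 - i, -1 - i).
A real fundamental pair from Re and Im of e^((4+4i)t)v: X_1 = e^(4t)(cos(4t)·(0,-1) + sin(4t)·(1,1)), X_2 = e^(4t)(sin(4t)·(0,-1) - cos(4t)·(1,1)).
General solution: C_1X_1 + C_2X_2.

p(t) = C_1e^(4t)sin(4t) - C_2e^(4t)cos(4t), q(t) = C_1e^(4t)sin(4t) - C_1e^(4t)cos(4t) - C_2e^(4t)sin(4t) - C_2e^(4t)cos(4t)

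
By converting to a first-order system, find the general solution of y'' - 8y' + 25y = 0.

y(t) = c_1e^(4t)cos(3t) + c_2e^(4t)sin(3t)

Let x_1 = y, x_2 = y'. Then x_1' = x_2 and x_2' = -25x_1 + 8x_2.
A = [[0,1],[-25,8]]; det(A-λI) = λ^2 - 8λ + 25.
Eigenvalues λ = 4 ± 3i.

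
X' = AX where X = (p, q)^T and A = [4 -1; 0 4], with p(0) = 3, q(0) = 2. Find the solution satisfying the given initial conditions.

p(t) = -2te^(4t) + 3e^(4t), q(t) = 2e^(4t)

Coefficient matrix A = [[4, -1], [0, 4]].
Characteristic polynomial det(A - λI) = λ^2 - 8λ + 16 = 0.
Single eigenvalue λ = 4 with algebraic multiplicity 2.
Eigenvector v = (1,0); generalized eigenvector w with (A-λI)w=v is (1,-1).
General solution: e^(4t)[c_1·v + c_2·(t·v + w)].
Applying p(0)=3, q(0)=2 gives c_1=5, c_2=-2.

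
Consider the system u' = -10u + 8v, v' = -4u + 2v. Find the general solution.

Coefficient matrix A = [[-10, 8], [-4, 2]].
Characteristic polynomial det(A - λI) = λ^2 + 8λ + 12 = 0.
Eigenvalues λ = -2, -6.
For λ=-2: (A-λI) row 1 is [-8, 8], so an eigenvector is (-1, -1).
For λ=-6: (A-λI) row 1 is [-4, 8], so an eigenvector is (-2, -1).
General solution: K_1e^(-2t)(-1,-1) + K_2e^(-6t)(-2,-1).

u(t) = -K_1e^(-2t) - 2K_2e^(-6t), v(t) = -K_1e^(-2t) - K_2e^(-6t)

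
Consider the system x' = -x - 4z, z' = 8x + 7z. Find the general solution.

x(t) = C_1e^(3t)sin(4t) - C_2e^(3t)cos(4t), z(t) = -C_1e^(3t)sin(4t) - C_1e^(3t)cos(4t) - C_2e^(3t)sin(4t) + C_2e^(3t)cos(4t)

Coefficient matrix A = [[-1, -4], [8, 7]].
Characteristic polynomial det(A - λI) = λ^2 - 6λ + 25 = 0.
Eigenvalues λ = 3 ± 4i (complex conjugate pair).
For λ=3+4i: an eigenvector is (0,-1) - i(1,-1) = (0 - i, -1 + i).
A real fundamental pair from Re and Im of e^((3+4i)t)v: X_1 = e^(3t)(cos(4t)·(0,-1) + sin(4t)·(1,-1)), X_2 = e^(3t)(sin(4t)·(0,-1) - cos(4t)·(1,-1)).
General solution: C_1X_1 + C_2X_2.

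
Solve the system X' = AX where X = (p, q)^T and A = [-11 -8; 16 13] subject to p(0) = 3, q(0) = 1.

Coefficient matrix A = [[-11, -8], [16, 13]].
Characteristic polynomial det(A - λI) = λ^2 - 2λ - 15 = 0.
Eigenvalues λ = 5, -3.
For λ=5: (A-λI) row 1 is [-16, -8], so an eigenvector is (-1, 2).
For λ=-3: (A-λI) row 1 is [-8, -8], so an eigenvector is (-1, 1).
General solution: C_1e^(5t)(-1,2) + C_2e^(-3t)(-1,1).
Applying p(0)=3, q(0)=1 gives C_1=4, C_2=-7.

p(t) = -4e^(5t) + 7e^(-3t), q(t) = 8e^(5t) - 7e^(-3t)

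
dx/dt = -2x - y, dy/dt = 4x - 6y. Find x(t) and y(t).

x(t) = C_1e^(-4t) + C_2te^(-4t) + C_2e^(-4t), y(t) = 2C_1e^(-4t) + 2C_2te^(-4t) + C_2e^(-4t)

Coefficient matrix A = [[-2, -1], [4, -6]].
Characteristic polynomial det(A - λI) = λ^2 + 8λ + 16 = 0.
Single eigenvalue λ = -4 with algebraic multiplicity 2.
Eigenvector v = (1,2); generalized eigenvector w with (A-λI)w=v is (1,1).
General solution: e^(-4t)[C_1·v + C_2·(t·v + w)].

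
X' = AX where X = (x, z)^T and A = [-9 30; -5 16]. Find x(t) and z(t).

x(t) = -3c_1e^(t) - 2c_2e^(6t), z(t) = -c_1e^(t) - c_2e^(6t)

Coefficient matrix A = [[-9, 30], [-5, 16]].
Characteristic polynomial det(A - λI) = λ^2 - 7λ + 6 = 0.
Eigenvalues λ = 1, 6.
For λ=1: (A-λI) row 1 is [-10, 30], so an eigenvector is (-3, -1).
For λ=6: (A-λI) row 1 is [-15, 30], so an eigenvector is (-2, -1).
General solution: c_1e^(t)(-3,-1) + c_2e^(6t)(-2,-1).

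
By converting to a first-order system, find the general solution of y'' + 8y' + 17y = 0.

y(t) = c_1e^(-4t)cos(t) + c_2e^(-4t)sin(t)

Let x_1 = y, x_2 = y'. Then x_1' = x_2 and x_2' = -17x_1 - 8x_2.
A = [[0,1],[-17,-8]]; det(A-λI) = λ^2 + 8λ + 17.
Eigenvalues λ = -4 ± i.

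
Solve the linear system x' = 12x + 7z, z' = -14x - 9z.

x(t) = K_1e^(5t) - K_2e^(-2t), z(t) = -K_1e^(5t) + 2K_2e^(-2t)

Coefficient matrix A = [[12, 7], [-14, -9]].
Characteristic polynomial det(A - λI) = λ^2 - 3λ - 10 = 0.
Eigenvalues λ = 5, -2.
For λ=5: (A-λI) row 1 is [7, 7], so an eigenvector is (1, -1).
For λ=-2: (A-λI) row 1 is [14, 7], so an eigenvector is (-1, 2).
General solution: K_1e^(5t)(1,-1) + K_2e^(-2t)(-1,2).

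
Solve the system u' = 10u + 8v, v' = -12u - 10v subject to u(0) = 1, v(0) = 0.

u(t) = 3e^(2t) - 2e^(-2t), v(t) = -3e^(2t) + 3e^(-2t)

Coefficient matrix A = [[10, 8], [-12, -10]].
Characteristic polynomial det(A - λI) = λ^2 - 4 = 0.
Eigenvalues λ = -2, 2.
For λ=-2: (A-λI) row 1 is [12, 8], so an eigenvector is (2, -3).
For λ=2: (A-λI) row 1 is [8, 8], so an eigenvector is (1, -1).
General solution: c_1e^(-2t)(2,-3) + c_2e^(2t)(1,-1).
Applying u(0)=1, v(0)=0 gives c_1=-1, c_2=3.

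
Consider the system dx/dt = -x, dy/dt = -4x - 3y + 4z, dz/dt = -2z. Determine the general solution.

x(t) = C_1e^(-t), y(t) = -2C_1e^(-t) + C_2e^(-3t) + 4C_3e^(-2t), z(t) = C_3e^(-2t)

Coefficient matrix A = [[-1, 0, 0], [-4, -3, 4], [0, 0, -2]].
det(A - λI) = 0 gives eigenvalues λ = -1, -3, -2.
For λ=-1: eigenvector (1,-2,0).
For λ=-3: eigenvector (0,1,0).
For λ=-2: eigenvector (0,4,1).
General solution: C_1e^(-t)(1,-2,0) + C_2e^(-3t)(0,1,0) + C_3e^(-2t)(0,4,1).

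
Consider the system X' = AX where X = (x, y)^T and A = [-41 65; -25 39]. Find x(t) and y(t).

Coefficient matrix A = [[-41, 65], [-25, 39]].
Characteristic polynomial det(A - λI) = λ^2 + 2λ + 26 = 0.
Eigenvalues λ = -1 ± 5i (complex conjugate pair).
For λ=-1+5i: an eigenvector is (3,2) - i(2,1) = (3 - 2i, 2 - i).
A real fundamental pair from Re and Im of e^((-1+5i)t)v: X_1 = e^(-t)(cos(5t)·(3,2) + sin(5t)·(2,1)), X_2 = e^(-t)(sin(5t)·(3,2) - cos(5t)·(2,1)).
General solution: C_1X_1 + C_2X_2.

x(t) = 2C_1e^(-t)sin(5t) + 3C_1e^(-t)cos(5t) + 3C_2e^(-t)sin(5t) - 2C_2e^(-t)cos(5t), y(t) = C_1e^(-t)sin(5t) + 2C_1e^(-t)cos(5t) + 2C_2e^(-t)sin(5t) - C_2e^(-t)cos(5t)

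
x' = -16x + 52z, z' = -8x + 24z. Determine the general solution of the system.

x(t) = 3C_1e^(4t)sin(4t) + 2C_1e^(4t)cos(4t) + 2C_2e^(4t)sin(4t) - 3C_2e^(4t)cos(4t), z(t) = C_1e^(4t)sin(4t) + C_1e^(4t)cos(4t) + C_2e^(4t)sin(4t) - C_2e^(4t)cos(4t)

Coefficient matrix A = [[-16, 52], [-8, 24]].
Characteristic polynomial det(A - λI) = λ^2 - 8λ + 32 = 0.
Eigenvalues λ = 4 ± 4i (complex conjugate pair).
For λ=4+4i: an eigenvector is (2,1) - i(3,1) = (2 - 3i, 1 - i).
A real fundamental pair from Re and Im of e^((4+4i)t)v: X_1 = e^(4t)(cos(4t)·(2,1) + sin(4t)·(3,1)), X_2 = e^(4t)(sin(4t)·(2,1) - cos(4t)·(3,1)).
General solution: C_1X_1 + C_2X_2.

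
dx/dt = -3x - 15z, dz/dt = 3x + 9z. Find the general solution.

x(t) = C_1e^(3t)sin(3t) + 2C_1e^(3t)cos(3t) + 2C_2e^(3t)sin(3t) - C_2e^(3t)cos(3t), z(t) = -C_1e^(3t)cos(3t) - C_2e^(3t)sin(3t)

Coefficient matrix A = [[-3, -15], [3, 9]].
Characteristic polynomial det(A - λI) = λ^2 - 6λ + 18 = 0.
Eigenvalues λ = 3 ± 3i (complex conjugate pair).
For λ=3+3i: an eigenvector is (2,-1) - i(1,0) = (2 - i, -1).
A real fundamental pair from Re and Im of e^((3+3i)t)v: X_1 = e^(3t)(cos(3t)·(2,-1) + sin(3t)·(1,0)), X_2 = e^(3t)(sin(3t)·(2,-1) - cos(3t)·(1,0)).
General solution: C_1X_1 + C_2X_2.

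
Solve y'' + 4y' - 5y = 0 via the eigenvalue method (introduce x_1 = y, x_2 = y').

Let x_1 = y, x_2 = y'. Then x_1' = x_2 and x_2' = 5x_1 - 4x_2.
A = [[0,1],[5,-4]]; det(A-λI) = λ^2 + 4λ - 5.
Eigenvalues λ = 1, -5 with eigenvectors (1,1), (1,-5).

y(t) = K_1e^(t) + K_2e^(-5t)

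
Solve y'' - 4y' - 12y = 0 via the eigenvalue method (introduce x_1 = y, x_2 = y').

y(t) = C_1e^(6t) + C_2e^(-2t)

Let x_1 = y, x_2 = y'. Then x_1' = x_2 and x_2' = 12x_1 + 4x_2.
A = [[0,1],[12,4]]; det(A-λI) = λ^2 - 4λ - 12.
Eigenvalues λ = 6, -2 with eigenvectors (1,6), (1,-2).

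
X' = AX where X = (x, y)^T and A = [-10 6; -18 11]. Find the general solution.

Coefficient matrix A = [[-10, 6], [-18, 11]].
Characteristic polynomial det(A - λI) = λ^2 - λ - 2 = 0.
Eigenvalues λ = -1, 2.
For λ=-1: (A-λI) row 1 is [-9, 6], so an eigenvector is (2, 3).
For λ=2: (A-λI) row 1 is [-12, 6], so an eigenvector is (1, 2).
General solution: K_1e^(-t)(2,3) + K_2e^(2t)(1,2).

x(t) = 2K_1e^(-t) + K_2e^(2t), y(t) = 3K_1e^(-t) + 2K_2e^(2t)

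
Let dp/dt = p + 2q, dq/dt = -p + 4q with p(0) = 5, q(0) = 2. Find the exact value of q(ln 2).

4

A = [[1,2],[-1,4]]; eigenvalues λ = 2, 3.
Eigenvectors: (-2,-1) for λ=2, (1,1) for λ=3.
From the initial condition, c_1 = -3, c_2 = -1.
q(ln 2) = (-3)(2^2)(-1) + (-1)(2^3)(1) = 4.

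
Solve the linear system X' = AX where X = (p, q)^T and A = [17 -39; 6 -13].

p(t) = -3c_1e^(2t)sin(3t) + 2c_1e^(2t)cos(3t) + 2c_2e^(2t)sin(3t) + 3c_2e^(2t)cos(3t), q(t) = -c_1e^(2t)sin(3t) + c_1e^(2t)cos(3t) + c_2e^(2t)sin(3t) + c_2e^(2t)cos(3t)

Coefficient matrix A = [[17, -39], [6, -13]].
Characteristic polynomial det(A - λI) = λ^2 - 4λ + 13 = 0.
Eigenvalues λ = 2 ± 3i (complex conjugate pair).
For λ=2+3i: an eigenvector is (2,1) - i(-3,-1) = (2 + 3i, 1 + i).
A real fundamental pair from Re and Im of e^((2+3i)t)v: X_1 = e^(2t)(cos(3t)·(2,1) + sin(3t)·(-3,-1)), X_2 = e^(2t)(sin(3t)·(2,1) - cos(3t)·(-3,-1)).
General solution: c_1X_1 + c_2X_2.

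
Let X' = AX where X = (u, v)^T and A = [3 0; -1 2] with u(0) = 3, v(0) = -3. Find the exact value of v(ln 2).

A = [[3,0],[-1,2]]; eigenvalues λ = 2, 3.
Eigenvectors: (0,-1) for λ=2, (-1,1) for λ=3.
From the initial condition, c_1 = 0, c_2 = -3.
v(ln 2) = (0)(2^2)(-1) + (-3)(2^3)(1) = -24.

-24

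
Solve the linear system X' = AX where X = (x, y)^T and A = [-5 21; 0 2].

x(t) = -K_1e^(-5t) - 3K_2e^(2t), y(t) = -K_2e^(2t)

Coefficient matrix A = [[-5, 21], [0, 2]].
Characteristic polynomial det(A - λI) = λ^2 + 3λ - 10 = 0.
Eigenvalues λ = -5, 2.
For λ=-5: (A-λI) row 1 is [0, 21], so an eigenvector is (-1, 0).
For λ=2: (A-λI) row 1 is [-7, 21], so an eigenvector is (-3, -1).
General solution: K_1e^(-5t)(-1,0) + K_2e^(2t)(-3,-1).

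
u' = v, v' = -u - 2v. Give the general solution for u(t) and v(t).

u(t) = -c_1e^(-t) - c_2te^(-t) - 3c_2e^(-t), v(t) = c_1e^(-t) + c_2te^(-t) + 2c_2e^(-t)

Coefficient matrix A = [[0, 1], [-1, -2]].
Characteristic polynomial det(A - λI) = λ^2 + 2λ + 1 = 0.
Single eigenvalue λ = -1 with algebraic multiplicity 2.
Eigenvector v = (-1,1); generalized eigenvector w with (A-λI)w=v is (-3,2).
General solution: e^(-t)[c_1·v + c_2·(t·v + w)].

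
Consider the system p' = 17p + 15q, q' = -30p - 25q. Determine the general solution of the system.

p(t) = 2K_1e^(-4t)sin(3t) + K_1e^(-4t)cos(3t) + K_2e^(-4t)sin(3t) - 2K_2e^(-4t)cos(3t), q(t) = -3K_1e^(-4t)sin(3t) - K_1e^(-4t)cos(3t) - K_2e^(-4t)sin(3t) + 3K_2e^(-4t)cos(3t)

Coefficient matrix A = [[17, 15], [-30, -25]].
Characteristic polynomial det(A - λI) = λ^2 + 8λ + 25 = 0.
Eigenvalues λ = -4 ± 3i (complex conjugate pair).
For λ=-4+3i: an eigenvector is (1,-1) - i(2,-3) = (1 - 2i, -1 + 3i).
A real fundamental pair from Re and Im of e^((-4+3i)t)v: X_1 = e^(-4t)(cos(3t)·(1,-1) + sin(3t)·(2,-3)), X_2 = e^(-4t)(sin(3t)·(1,-1) - cos(3t)·(2,-3)).
General solution: K_1X_1 + K_2X_2.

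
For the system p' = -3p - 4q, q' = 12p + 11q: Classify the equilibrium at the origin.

A = [[-3,-4],[12,11]]; det(A-λI) = λ^2 - 8λ + 15.
λ = 5, 3: both positive.

unstable node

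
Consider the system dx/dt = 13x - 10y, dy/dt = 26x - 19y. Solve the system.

Coefficient matrix A = [[13, -10], [26, -19]].
Characteristic polynomial det(A - λI) = λ^2 + 6λ + 13 = 0.
Eigenvalues λ = -3 ± 2i (complex conjugate pair).
For λ=-3+2i: an eigenvector is (1,2) - i(-2,-3) = (1 + 2i, 2 + 3i).
A real fundamental pair from Re and Im of e^((-3+2i)t)v: X_1 = e^(-3t)(cos(2t)·(1,2) + sin(2t)·(-2,-3)), X_2 = e^(-3t)(sin(2t)·(1,2) - cos(2t)·(-2,-3)).
General solution: K_1X_1 + K_2X_2.

x(t) = -2K_1e^(-3t)sin(2t) + K_1e^(-3t)cos(2t) + K_2e^(-3t)sin(2t) + 2K_2e^(-3t)cos(2t), y(t) = -3K_1e^(-3t)sin(2t) + 2K_1e^(-3t)cos(2t) + 2K_2e^(-3t)sin(2t) + 3K_2e^(-3t)cos(2t)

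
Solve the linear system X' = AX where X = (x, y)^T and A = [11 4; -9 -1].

x(t) = 2C_1e^(5t) + 2C_2te^(5t) - C_2e^(5t), y(t) = -3C_1e^(5t) - 3C_2te^(5t) + 2C_2e^(5t)

Coefficient matrix A = [[11, 4], [-9, -1]].
Characteristic polynomial det(A - λI) = λ^2 - 10λ + 25 = 0.
Single eigenvalue λ = 5 with algebraic multiplicity 2.
Eigenvector v = (2,-3); generalized eigenvector w with (A-λI)w=v is (-1,2).
General solution: e^(5t)[C_1·v + C_2·(t·v + w)].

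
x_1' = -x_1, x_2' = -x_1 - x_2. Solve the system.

Coefficient matrix A = [[-1, 0], [-1, -1]].
Characteristic polynomial det(A - λI) = λ^2 + 2λ + 1 = 0.
Single eigenvalue λ = -1 with algebraic multiplicity 2.
Eigenvector v = (0,-1); generalized eigenvector w with (A-λI)w=v is (1,0).
General solution: e^(-t)[K_1·v + K_2·(t·v + w)].

x_1(t) = K_2e^(-t), x_2(t) = -K_1e^(-t) - K_2te^(-t)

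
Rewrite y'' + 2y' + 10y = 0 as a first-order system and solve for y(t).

Let x_1 = y, x_2 = y'. Then x_1' = x_2 and x_2' = -10x_1 - 2x_2.
A = [[0,1],[-10,-2]]; det(A-λI) = λ^2 + 2λ + 10.
Eigenvalues λ = -1 ± 3i.

y(t) = c_1e^(-t)cos(3t) + c_2e^(-t)sin(3t)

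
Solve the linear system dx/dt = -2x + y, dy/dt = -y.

x(t) = -C_1e^(-t) + C_2e^(-2t), y(t) = -C_1e^(-t)

Coefficient matrix A = [[-2, 1], [0, -1]].
Characteristic polynomial det(A - λI) = λ^2 + 3λ + 2 = 0.
Eigenvalues λ = -1, -2.
For λ=-1: (A-λI) row 1 is [-1, 1], so an eigenvector is (-1, -1).
For λ=-2: (A-λI) row 1 is [0, 1], so an eigenvector is (1, 0).
General solution: C_1e^(-t)(-1,-1) + C_2e^(-2t)(1,0).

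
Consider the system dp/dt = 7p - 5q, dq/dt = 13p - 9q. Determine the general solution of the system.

Coefficient matrix A = [[7, -5], [13, -9]].
Characteristic polynomial det(A - λI) = λ^2 + 2λ + 2 = 0.
Eigenvalues λ = -1 ± i (complex conjugate pair).
For λ=-1+i: an eigenvector is (-1,-2) - i(2,3) = (-1 - 2i, -2 - 3i).
A real fundamental pair from Re and Im of e^((-1+i)t)v: X_1 = e^(-t)(cos(t)·(-1,-2) + sin(t)·(2,3)), X_2 = e^(-t)(sin(t)·(-1,-2) - cos(t)·(2,3)).
General solution: K_1X_1 + K_2X_2.

p(t) = 2K_1e^(-t)sin(t) - K_1e^(-t)cos(t) - K_2e^(-t)sin(t) - 2K_2e^(-t)cos(t), q(t) = 3K_1e^(-t)sin(t) - 2K_1e^(-t)cos(t) - 2K_2e^(-t)sin(t) - 3K_2e^(-t)cos(t)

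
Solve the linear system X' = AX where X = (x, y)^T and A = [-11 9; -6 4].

Coefficient matrix A = [[-11, 9], [-6, 4]].
Characteristic polynomial det(A - λI) = λ^2 + 7λ + 10 = 0.
Eigenvalues λ = -2, -5.
For λ=-2: (A-λI) row 1 is [-9, 9], so an eigenvector is (-1, -1).
For λ=-5: (A-λI) row 1 is [-6, 9], so an eigenvector is (3, 2).
General solution: C_1e^(-2t)(-1,-1) + C_2e^(-5t)(3,2).

x(t) = -C_1e^(-2t) + 3C_2e^(-5t), y(t) = -C_1e^(-2t) + 2C_2e^(-5t)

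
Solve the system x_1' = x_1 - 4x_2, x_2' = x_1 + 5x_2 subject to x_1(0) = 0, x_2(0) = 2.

x_1(t) = -8te^(3t), x_2(t) = 4te^(3t) + 2e^(3t)

Coefficient matrix A = [[1, -4], [1, 5]].
Characteristic polynomial det(A - λI) = λ^2 - 6λ + 9 = 0.
Single eigenvalue λ = 3 with algebraic multiplicity 2.
Eigenvector v = (-2,1); generalized eigenvector w with (A-λI)w=v is (-3,2).
General solution: e^(3t)[C_1·v + C_2·(t·v + w)].
Applying x_1(0)=0, x_2(0)=2 gives C_1=-6, C_2=4.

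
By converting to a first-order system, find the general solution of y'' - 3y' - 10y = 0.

Let x_1 = y, x_2 = y'. Then x_1' = x_2 and x_2' = 10x_1 + 3x_2.
A = [[0,1],[10,3]]; det(A-λI) = λ^2 - 3λ - 10.
Eigenvalues λ = -2, 5 with eigenvectors (1,-2), (1,5).

y(t) = K_1e^(-2t) + K_2e^(5t)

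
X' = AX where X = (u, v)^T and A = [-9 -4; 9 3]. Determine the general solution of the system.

u(t) = 2C_1e^(-3t) + 2C_2te^(-3t) + C_2e^(-3t), v(t) = -3C_1e^(-3t) - 3C_2te^(-3t) - 2C_2e^(-3t)

Coefficient matrix A = [[-9, -4], [9, 3]].
Characteristic polynomial det(A - λI) = λ^2 + 6λ + 9 = 0.
Single eigenvalue λ = -3 with algebraic multiplicity 2.
Eigenvector v = (2,-3); generalized eigenvector w with (A-λI)w=v is (1,-2).
General solution: e^(-3t)[C_1·v + C_2·(t·v + w)].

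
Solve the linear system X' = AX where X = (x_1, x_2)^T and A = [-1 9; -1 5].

Coefficient matrix A = [[-1, 9], [-1, 5]].
Characteristic polynomial det(A - λI) = λ^2 - 4λ + 4 = 0.
Single eigenvalue λ = 2 with algebraic multiplicity 2.
Eigenvector v = (-3,-1); generalized eigenvector w with (A-λI)w=v is (-2,-1).
General solution: e^(2t)[c_1·v + c_2·(t·v + w)].

x_1(t) = -3c_1e^(2t) - 3c_2te^(2t) - 2c_2e^(2t), x_2(t) = -c_1e^(2t) - c_2te^(2t) - c_2e^(2t)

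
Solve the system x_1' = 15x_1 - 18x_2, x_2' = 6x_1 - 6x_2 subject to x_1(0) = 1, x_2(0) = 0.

Coefficient matrix A = [[15, -18], [6, -6]].
Characteristic polynomial det(A - λI) = λ^2 - 9λ + 18 = 0.
Eigenvalues λ = 3, 6.
For λ=3: (A-λI) row 1 is [12, -18], so an eigenvector is (-3, -2).
For λ=6: (A-λI) row 1 is [9, -18], so an eigenvector is (-2, -1).
General solution: c_1e^(3t)(-3,-2) + c_2e^(6t)(-2,-1).
Applying x_1(0)=1, x_2(0)=0 gives c_1=1, c_2=-2.

x_1(t) = 4e^(6t) - 3e^(3t), x_2(t) = 2e^(6t) - 2e^(3t)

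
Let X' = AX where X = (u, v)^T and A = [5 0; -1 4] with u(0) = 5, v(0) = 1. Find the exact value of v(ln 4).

A = [[5,0],[-1,4]]; eigenvalues λ = 4, 5.
Eigenvectors: (0,1) for λ=4, (-1,1) for λ=5.
From the initial condition, c_1 = 6, c_2 = -5.
v(ln 4) = (6)(4^4)(1) + (-5)(4^5)(1) = -3584.

-3584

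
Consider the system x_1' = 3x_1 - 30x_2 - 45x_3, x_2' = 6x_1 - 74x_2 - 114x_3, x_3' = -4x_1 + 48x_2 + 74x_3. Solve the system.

Coefficient matrix A = [[3, -30, -45], [6, -74, -114], [-4, 48, 74]].
det(A - λI) = 0 gives eigenvalues λ = 3, 2, -2.
For λ=3: eigenvector (1,6,-4).
For λ=2: eigenvector (0,3,-2).
For λ=-2: eigenvector (3,5,-3).
General solution: c_1e^(3t)(1,6,-4) + c_2e^(2t)(0,3,-2) + c_3e^(-2t)(3,5,-3).

x_1(t) = c_1e^(3t) + 3c_3e^(-2t), x_2(t) = 6c_1e^(3t) + 3c_2e^(2t) + 5c_3e^(-2t), x_3(t) = -4c_1e^(3t) - 2c_2e^(2t) - 3c_3e^(-2t)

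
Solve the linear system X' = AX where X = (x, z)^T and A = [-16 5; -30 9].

Coefficient matrix A = [[-16, 5], [-30, 9]].
Characteristic polynomial det(A - λI) = λ^2 + 7λ + 6 = 0.
Eigenvalues λ = -6, -1.
For λ=-6: (A-λI) row 1 is [-10, 5], so an eigenvector is (-1, -2).
For λ=-1: (A-λI) row 1 is [-15, 5], so an eigenvector is (-1, -3).
General solution: c_1e^(-6t)(-1,-2) + c_2e^(-t)(-1,-3).

x(t) = -c_1e^(-6t) - c_2e^(-t), z(t) = -2c_1e^(-6t) - 3c_2e^(-t)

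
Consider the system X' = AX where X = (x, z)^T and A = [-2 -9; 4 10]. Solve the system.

Coefficient matrix A = [[-2, -9], [4, 10]].
Characteristic polynomial det(A - λI) = λ^2 - 8λ + 16 = 0.
Single eigenvalue λ = 4 with algebraic multiplicity 2.
Eigenvector v = (-3,2); generalized eigenvector w with (A-λI)w=v is (-1,1).
General solution: e^(4t)[K_1·v + K_2·(t·v + w)].

x(t) = -3K_1e^(4t) - 3K_2te^(4t) - K_2e^(4t), z(t) = 2K_1e^(4t) + 2K_2te^(4t) + K_2e^(4t)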